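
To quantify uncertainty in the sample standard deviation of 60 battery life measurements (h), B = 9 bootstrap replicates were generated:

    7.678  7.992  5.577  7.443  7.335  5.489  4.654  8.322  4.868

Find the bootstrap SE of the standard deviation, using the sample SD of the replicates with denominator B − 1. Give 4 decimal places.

SE* = 1.4311

Bootstrap SE is the standard deviation of the 9 replicate standard deviations.
Mean of replicates: (7.678 + 7.992 + 5.577 + 7.443 + 7.335 + 5.489 + 4.654 + 8.322 + 4.868) / 9 = 59.35800 / 9 = 6.59533
Sum of squared deviations: (+1.08267)² + (+1.39667)² + (−1.01833)² + (+0.84767)² + (+0.73967)² + (−1.10633)² + (−1.94133)² + (+1.72667)² + (−1.72733)² = 16.38330
Variance = 16.38330 / 8 = 2.04791
SE* = √2.04791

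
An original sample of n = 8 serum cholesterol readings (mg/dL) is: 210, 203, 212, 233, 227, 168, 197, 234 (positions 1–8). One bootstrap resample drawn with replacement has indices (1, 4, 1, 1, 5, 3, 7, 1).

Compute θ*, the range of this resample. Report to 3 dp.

Resample values: 210, 233, 210, 210, 227, 212, 197, 210.
Range = 233 − 197 = 36.000

θ* = 36.000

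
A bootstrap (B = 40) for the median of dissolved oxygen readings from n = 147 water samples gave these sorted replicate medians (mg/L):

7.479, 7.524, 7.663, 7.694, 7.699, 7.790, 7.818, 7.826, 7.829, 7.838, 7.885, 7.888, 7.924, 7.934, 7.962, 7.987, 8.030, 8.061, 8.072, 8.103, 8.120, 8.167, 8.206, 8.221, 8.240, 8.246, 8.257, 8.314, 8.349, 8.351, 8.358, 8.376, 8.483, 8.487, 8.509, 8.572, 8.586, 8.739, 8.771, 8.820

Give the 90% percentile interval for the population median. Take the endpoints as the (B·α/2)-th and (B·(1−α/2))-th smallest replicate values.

(7.524, 8.739)

α = 0.10; lower rank = 40 × 0.050 = 2; upper rank = 40 × 0.950 = 38.
The 2nd smallest replicate is 7.524; the 38th is 8.739.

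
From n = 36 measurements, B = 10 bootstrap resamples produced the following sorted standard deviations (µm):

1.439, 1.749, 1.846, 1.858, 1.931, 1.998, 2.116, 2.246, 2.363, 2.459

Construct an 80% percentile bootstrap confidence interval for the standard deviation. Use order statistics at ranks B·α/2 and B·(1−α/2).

(1.439, 2.363)

α = 0.20; lower rank = 10 × 0.100 = 1; upper rank = 10 × 0.900 = 9.
The 1st smallest replicate is 1.439; the 9th is 2.363.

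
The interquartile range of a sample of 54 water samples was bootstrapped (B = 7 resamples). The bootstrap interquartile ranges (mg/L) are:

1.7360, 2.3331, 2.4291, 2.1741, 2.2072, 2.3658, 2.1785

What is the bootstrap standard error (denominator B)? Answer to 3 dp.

SE* = 0.212

Bootstrap SE is the standard deviation of the 7 replicate interquartile ranges.
Mean of replicates: (1.7360 + 2.3331 + 2.4291 + 2.1741 + 2.2072 + 2.3658 + 2.1785) / 7 = 15.42380 / 7 = 2.20340
Sum of squared deviations: (−0.46740)² + (+0.12970)² + (+0.22570)² + (−0.02930)² + (+0.00380)² + (+0.16240)² + (−0.02490)² = 0.31409
Variance = 0.31409 / 7 = 0.04487
SE* = √0.04487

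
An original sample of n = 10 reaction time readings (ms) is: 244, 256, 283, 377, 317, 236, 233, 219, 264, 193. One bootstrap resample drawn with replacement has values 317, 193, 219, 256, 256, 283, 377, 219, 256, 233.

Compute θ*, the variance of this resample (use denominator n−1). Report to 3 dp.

θ* = 2898.544

Mean = 260.9000; sum of squared deviations = 26086.9000
s² = 26086.9000 / 9 = 2898.5444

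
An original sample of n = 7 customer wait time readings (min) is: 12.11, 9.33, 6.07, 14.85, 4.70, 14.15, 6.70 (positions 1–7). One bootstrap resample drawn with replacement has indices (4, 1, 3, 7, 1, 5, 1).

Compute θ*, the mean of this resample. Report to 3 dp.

Resample values: 14.85, 12.11, 6.07, 6.70, 12.11, 4.70, 12.11.
Mean = (14.85 + 12.11 + 6.07 + 6.70 + 12.11 + 4.70 + 12.11) / 7 = 68.650 / 7 = 9.807

θ* = 9.807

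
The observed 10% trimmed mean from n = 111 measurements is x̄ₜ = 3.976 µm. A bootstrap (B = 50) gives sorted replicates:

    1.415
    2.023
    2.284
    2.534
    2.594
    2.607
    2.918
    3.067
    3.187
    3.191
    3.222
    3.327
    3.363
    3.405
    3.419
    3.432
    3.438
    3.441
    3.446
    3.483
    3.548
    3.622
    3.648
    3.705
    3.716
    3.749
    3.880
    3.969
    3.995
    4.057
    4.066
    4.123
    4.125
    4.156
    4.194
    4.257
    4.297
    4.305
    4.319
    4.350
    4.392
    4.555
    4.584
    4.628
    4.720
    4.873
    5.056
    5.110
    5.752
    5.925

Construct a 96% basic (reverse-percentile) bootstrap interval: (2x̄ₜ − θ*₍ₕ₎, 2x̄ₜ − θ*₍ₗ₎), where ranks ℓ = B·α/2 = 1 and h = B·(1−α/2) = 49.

(2.200, 6.537)

Percentile endpoints at ranks 1 and 49: θ*₍1₎ = 1.415, θ*₍49₎ = 5.752.
Basic interval reflects these around x̄ₜ:
  lower = 2 × 3.976 − 5.752 = 2.200
  upper = 2 × 3.976 − 1.415 = 6.537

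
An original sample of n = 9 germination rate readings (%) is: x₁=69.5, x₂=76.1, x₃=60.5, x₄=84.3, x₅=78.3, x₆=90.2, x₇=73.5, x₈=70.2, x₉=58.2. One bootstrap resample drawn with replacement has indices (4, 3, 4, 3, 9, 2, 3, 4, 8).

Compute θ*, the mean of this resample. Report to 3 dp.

θ* = 70.989

Resample values: 84.3, 60.5, 84.3, 60.5, 58.2, 76.1, 60.5, 84.3, 70.2.
Mean = (84.3 + 60.5 + 84.3 + 60.5 + 58.2 + 76.1 + 60.5 + 84.3 + 70.2) / 9 = 638.90 / 9 = 70.989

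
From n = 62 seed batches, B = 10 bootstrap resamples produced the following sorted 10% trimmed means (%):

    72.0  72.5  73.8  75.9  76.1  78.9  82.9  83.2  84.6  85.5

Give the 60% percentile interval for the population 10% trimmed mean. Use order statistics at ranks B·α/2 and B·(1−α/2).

α = 0.40; lower rank = 10 × 0.200 = 2; upper rank = 10 × 0.800 = 8.
The 2nd smallest replicate is 72.5; the 8th is 83.2.

(72.5, 83.2)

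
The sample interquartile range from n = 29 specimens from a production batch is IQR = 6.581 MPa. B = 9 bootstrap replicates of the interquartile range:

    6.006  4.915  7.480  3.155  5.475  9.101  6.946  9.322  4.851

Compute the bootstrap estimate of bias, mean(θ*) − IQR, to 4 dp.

mean(θ*) = (6.006 + 4.915 + 7.480 + 3.155 + 5.475 + 9.101 + 6.946 + 9.322 + 4.851) / 9 = 6.36122
bias = 6.36122 − 6.581

bias = −0.2198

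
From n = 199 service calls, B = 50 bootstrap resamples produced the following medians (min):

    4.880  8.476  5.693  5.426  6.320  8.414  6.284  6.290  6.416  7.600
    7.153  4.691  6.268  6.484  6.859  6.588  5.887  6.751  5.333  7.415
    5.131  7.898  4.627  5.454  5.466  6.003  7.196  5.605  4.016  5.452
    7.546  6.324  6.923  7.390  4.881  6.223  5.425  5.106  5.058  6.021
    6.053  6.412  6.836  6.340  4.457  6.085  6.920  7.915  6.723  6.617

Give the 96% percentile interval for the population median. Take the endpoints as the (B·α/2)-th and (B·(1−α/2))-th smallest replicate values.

Sorted replicates: 4.016, 4.457, 4.627, 4.691, 4.880, 4.881, 5.058, 5.106, 5.131, 5.333, 5.425, 5.426, 5.452, 5.454, 5.466, 5.605, 5.693, 5.887, 6.003, 6.021, 6.053, 6.085, 6.223, 6.268, 6.284, 6.290, 6.320, 6.324, 6.340, 6.412, 6.416, 6.484, 6.588, 6.617, 6.723, 6.751, 6.836, 6.859, 6.920, 6.923, 7.153, 7.196, 7.390, 7.415, 7.546, 7.600, 7.898, 7.915, 8.414, 8.476
α = 0.04; lower rank = 50 × 0.020 = 1; upper rank = 50 × 0.980 = 49.
The 1st smallest replicate is 4.016; the 49th is 8.414.

(4.016, 8.414)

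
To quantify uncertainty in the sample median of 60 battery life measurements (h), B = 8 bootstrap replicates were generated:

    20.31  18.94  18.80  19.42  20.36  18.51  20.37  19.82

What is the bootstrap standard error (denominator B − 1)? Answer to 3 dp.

SE* = 0.757

Bootstrap SE is the standard deviation of the 8 replicate medians.
Mean of replicates: (20.31 + 18.94 + 18.80 + 19.42 + 20.36 + 18.51 + 20.37 + 19.82) / 8 = 156.5300 / 8 = 19.5663
Sum of squared deviations: (+0.7437)² + (−0.6262)² + (−0.7662)² + (−0.1462)² + (+0.7937)² + (−1.0562)² + (+0.8038)² + (+0.2538)² = 4.0100
Variance = 4.0100 / 7 = 0.5729
SE* = √0.5729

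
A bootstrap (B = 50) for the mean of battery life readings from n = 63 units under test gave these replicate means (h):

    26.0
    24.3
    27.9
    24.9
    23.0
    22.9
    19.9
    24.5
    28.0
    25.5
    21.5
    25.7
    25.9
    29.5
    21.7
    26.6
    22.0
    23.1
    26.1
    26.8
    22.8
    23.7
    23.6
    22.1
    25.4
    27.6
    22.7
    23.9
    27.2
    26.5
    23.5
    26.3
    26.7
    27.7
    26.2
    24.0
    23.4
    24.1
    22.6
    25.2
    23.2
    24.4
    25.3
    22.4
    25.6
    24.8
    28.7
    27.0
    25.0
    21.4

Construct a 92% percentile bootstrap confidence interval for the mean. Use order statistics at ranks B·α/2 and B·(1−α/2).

Sorted replicates: 19.9, 21.4, 21.5, 21.7, 22.0, 22.1, 22.4, 22.6, 22.7, 22.8, 22.9, 23.0, 23.1, 23.2, 23.4, 23.5, 23.6, 23.7, 23.9, 24.0, 24.1, 24.3, 24.4, 24.5, 24.8, 24.9, 25.0, 25.2, 25.3, 25.4, 25.5, 25.6, 25.7, 25.9, 26.0, 26.1, 26.2, 26.3, 26.5, 26.6, 26.7, 26.8, 27.0, 27.2, 27.6, 27.7, 27.9, 28.0, 28.7, 29.5
α = 0.08; lower rank = 50 × 0.040 = 2; upper rank = 50 × 0.960 = 48.
The 2nd smallest replicate is 21.4; the 48th is 28.0.

(21.4, 28.0)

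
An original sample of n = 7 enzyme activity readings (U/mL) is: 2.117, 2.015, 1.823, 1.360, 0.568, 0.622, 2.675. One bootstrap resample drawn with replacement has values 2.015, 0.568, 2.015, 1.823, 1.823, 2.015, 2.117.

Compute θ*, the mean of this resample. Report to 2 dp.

Mean = (2.015 + 0.568 + 2.015 + 1.823 + 1.823 + 2.015 + 2.117) / 7 = 12.3760 / 7 = 1.77

θ* = 1.77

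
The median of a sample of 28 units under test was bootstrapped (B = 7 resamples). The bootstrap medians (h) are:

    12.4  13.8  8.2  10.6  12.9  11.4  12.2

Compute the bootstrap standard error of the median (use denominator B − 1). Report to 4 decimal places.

Bootstrap SE is the standard deviation of the 7 replicate medians.
Mean of replicates: (12.4 + 13.8 + 8.2 + 10.6 + 12.9 + 11.4 + 12.2) / 7 = 81.50000 / 7 = 11.64286
Sum of squared deviations: (+0.75714)² + (+2.15714)² + (−3.44286)² + (−1.04286)² + (+1.25714)² + (−0.24286)² + (+0.55714)² = 20.11714
Variance = 20.11714 / 6 = 3.35286
SE* = √3.35286

SE* = 1.8311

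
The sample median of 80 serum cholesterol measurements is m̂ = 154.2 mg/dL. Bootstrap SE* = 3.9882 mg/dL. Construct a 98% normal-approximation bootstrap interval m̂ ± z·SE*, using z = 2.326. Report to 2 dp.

Margin = 2.326 × 3.9882 = 9.277
Interval: 154.2 ± 9.277

(144.92, 163.48)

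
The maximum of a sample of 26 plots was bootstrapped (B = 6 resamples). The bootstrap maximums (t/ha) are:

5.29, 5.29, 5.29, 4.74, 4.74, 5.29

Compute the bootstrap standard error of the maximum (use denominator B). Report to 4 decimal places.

Bootstrap SE is the standard deviation of the 6 replicate maximums.
Mean of replicates: (5.29 + 5.29 + 5.29 + 4.74 + 4.74 + 5.29) / 6 = 30.64000 / 6 = 5.10667
Sum of squared deviations: (+0.18333)² + (+0.18333)² + (+0.18333)² + (−0.36667)² + (−0.36667)² + (+0.18333)² = 0.40333
Variance = 0.40333 / 6 = 0.06722
SE* = √0.06722

SE* = 0.2593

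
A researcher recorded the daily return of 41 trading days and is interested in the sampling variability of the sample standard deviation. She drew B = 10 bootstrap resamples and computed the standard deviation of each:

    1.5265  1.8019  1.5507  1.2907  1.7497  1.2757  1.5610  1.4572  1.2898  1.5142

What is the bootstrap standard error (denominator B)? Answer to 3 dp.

SE* = 0.173

Bootstrap SE is the standard deviation of the 10 replicate standard deviations.
Mean of replicates: (1.5265 + 1.8019 + 1.5507 + 1.2907 + 1.7497 + 1.2757 + 1.5610 + 1.4572 + 1.2898 + 1.5142) / 10 = 15.01740 / 10 = 1.50174
Sum of squared deviations: (+0.02476)² + (+0.30016)² + (+0.04896)² + (−0.21104)² + (+0.24796)² + (−0.22604)² + (+0.05926)² + (−0.04454)² + (−0.21194)² + (+0.01246)² = 0.30079
Variance = 0.30079 / 10 = 0.03008
SE* = √0.03008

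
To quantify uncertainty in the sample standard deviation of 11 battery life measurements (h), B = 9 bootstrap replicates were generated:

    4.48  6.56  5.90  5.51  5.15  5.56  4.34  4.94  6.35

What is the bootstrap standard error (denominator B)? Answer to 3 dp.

Bootstrap SE is the standard deviation of the 9 replicate standard deviations.
Mean of replicates: (4.48 + 6.56 + 5.90 + 5.51 + 5.15 + 5.56 + 4.34 + 4.94 + 6.35) / 9 = 48.7900 / 9 = 5.4211
Sum of squared deviations: (−0.9411)² + (+1.1389)² + (+0.4789)² + (+0.0889)² + (−0.2711)² + (+0.1389)² + (−1.0811)² + (−0.4811)² + (+0.9289)² = 4.7759
Variance = 4.7759 / 9 = 0.5307
SE* = √0.5307

SE* = 0.728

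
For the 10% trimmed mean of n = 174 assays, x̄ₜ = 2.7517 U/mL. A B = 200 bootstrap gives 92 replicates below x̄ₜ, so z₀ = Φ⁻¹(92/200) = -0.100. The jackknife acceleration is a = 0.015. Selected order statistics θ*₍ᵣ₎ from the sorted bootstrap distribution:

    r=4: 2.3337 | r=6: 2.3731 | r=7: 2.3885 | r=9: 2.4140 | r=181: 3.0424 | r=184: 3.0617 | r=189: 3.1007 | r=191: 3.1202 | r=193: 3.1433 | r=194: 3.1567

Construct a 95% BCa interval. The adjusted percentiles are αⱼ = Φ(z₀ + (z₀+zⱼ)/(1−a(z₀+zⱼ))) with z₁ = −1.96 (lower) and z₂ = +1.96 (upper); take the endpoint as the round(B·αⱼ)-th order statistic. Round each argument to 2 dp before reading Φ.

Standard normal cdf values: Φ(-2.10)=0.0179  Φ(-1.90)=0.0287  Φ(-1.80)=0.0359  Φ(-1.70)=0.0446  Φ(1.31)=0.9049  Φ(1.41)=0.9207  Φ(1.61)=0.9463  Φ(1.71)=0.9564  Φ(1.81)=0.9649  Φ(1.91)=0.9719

(2.3337, 3.1433)

Lower: z₀ + z₁ = -0.100 + (-1.960) = -2.060; 1 − a(z₀+z₁) = 1 − (0.015)(-2.060) = 1.0309; argument = -0.100 + (-2.060)/1.0309 = -2.0983 → -2.10.
α₁ = Φ(-2.10) = 0.0179; rank = round(200 × 0.0179) = 4; θ*₍4₎ = 2.3337.
Upper: z₀ + z₂ = 1.860; 1 − a(z₀+z₂) = 0.9721; argument = 1.8134 → 1.81; α₂ = 0.9649; rank = 193; θ*₍193₎ = 3.1433.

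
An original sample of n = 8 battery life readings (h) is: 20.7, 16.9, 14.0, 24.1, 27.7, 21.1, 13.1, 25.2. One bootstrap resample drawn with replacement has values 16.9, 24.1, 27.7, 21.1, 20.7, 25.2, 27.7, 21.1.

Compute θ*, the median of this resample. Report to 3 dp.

Sorted: 16.9, 20.7, 21.1, 21.1, 24.1, 25.2, 27.7, 27.7
Median = average of the two middle values = 22.600

θ* = 22.600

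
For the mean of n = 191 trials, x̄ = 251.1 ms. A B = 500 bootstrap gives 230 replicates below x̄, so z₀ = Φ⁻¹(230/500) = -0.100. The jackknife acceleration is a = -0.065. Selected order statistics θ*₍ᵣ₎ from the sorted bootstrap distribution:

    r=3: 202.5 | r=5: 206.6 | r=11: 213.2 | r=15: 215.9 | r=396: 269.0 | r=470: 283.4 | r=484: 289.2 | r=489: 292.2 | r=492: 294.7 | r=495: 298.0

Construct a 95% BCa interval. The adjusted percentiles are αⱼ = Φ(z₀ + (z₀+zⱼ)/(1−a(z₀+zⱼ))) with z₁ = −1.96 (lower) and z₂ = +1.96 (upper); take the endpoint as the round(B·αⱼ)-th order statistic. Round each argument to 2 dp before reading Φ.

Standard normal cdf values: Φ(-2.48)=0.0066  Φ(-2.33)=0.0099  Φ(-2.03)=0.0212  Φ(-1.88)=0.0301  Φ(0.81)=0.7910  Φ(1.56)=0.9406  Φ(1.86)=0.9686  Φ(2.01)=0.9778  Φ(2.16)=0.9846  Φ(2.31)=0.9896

(202.5, 283.4)

Lower: z₀ + z₁ = -0.100 + (-1.960) = -2.060; 1 − a(z₀+z₁) = 1 − (-0.065)(-2.060) = 0.8661; argument = -0.100 + (-2.060)/0.8661 = -2.4785 → -2.48.
α₁ = Φ(-2.48) = 0.0066; rank = round(500 × 0.0066) = 3; θ*₍3₎ = 202.5.
Upper: z₀ + z₂ = 1.860; 1 − a(z₀+z₂) = 1.1209; argument = 1.5594 → 1.56; α₂ = 0.9406; rank = 470; θ*₍470₎ = 283.4.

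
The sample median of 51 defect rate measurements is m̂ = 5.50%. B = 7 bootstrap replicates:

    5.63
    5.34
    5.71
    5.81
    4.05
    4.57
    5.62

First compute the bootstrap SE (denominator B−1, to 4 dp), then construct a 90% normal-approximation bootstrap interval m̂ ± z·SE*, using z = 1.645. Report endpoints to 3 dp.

Mean of replicates = 5.2471; sum of squared deviations = 2.7169; SE* = √(2.7169/6) = 0.6729
Margin = 1.645 × 0.6729 = 1.1069
Interval: 5.50 ± 1.1069

(4.393, 6.607)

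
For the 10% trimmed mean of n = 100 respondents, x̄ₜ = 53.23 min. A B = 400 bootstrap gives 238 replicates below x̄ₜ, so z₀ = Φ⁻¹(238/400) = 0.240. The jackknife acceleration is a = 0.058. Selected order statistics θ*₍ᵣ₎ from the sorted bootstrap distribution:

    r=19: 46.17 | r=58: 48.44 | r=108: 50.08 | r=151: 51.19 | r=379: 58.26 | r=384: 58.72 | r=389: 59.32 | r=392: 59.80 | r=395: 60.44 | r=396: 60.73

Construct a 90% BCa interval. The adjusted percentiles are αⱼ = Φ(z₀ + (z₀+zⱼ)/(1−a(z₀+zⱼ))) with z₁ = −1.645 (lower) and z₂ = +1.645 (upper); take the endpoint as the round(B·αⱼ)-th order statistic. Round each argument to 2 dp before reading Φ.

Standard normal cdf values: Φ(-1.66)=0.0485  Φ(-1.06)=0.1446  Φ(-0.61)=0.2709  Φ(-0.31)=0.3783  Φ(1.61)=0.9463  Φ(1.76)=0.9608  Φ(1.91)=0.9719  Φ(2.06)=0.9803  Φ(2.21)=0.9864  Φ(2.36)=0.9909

(48.44, 60.73)

Lower: z₀ + z₁ = 0.240 + (-1.645) = -1.405; 1 − a(z₀+z₁) = 1 − (0.058)(-1.405) = 1.0815; argument = 0.240 + (-1.405)/1.0815 = -1.0591 → -1.06.
α₁ = Φ(-1.06) = 0.1446; rank = round(400 × 0.1446) = 58; θ*₍58₎ = 48.44.
Upper: z₀ + z₂ = 1.885; 1 − a(z₀+z₂) = 0.8907; argument = 2.3564 → 2.36; α₂ = 0.9909; rank = 396; θ*₍396₎ = 60.73.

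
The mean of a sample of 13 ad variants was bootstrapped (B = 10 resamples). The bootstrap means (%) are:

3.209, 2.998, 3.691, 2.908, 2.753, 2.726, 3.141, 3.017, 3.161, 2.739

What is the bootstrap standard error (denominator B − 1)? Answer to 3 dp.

Bootstrap SE is the standard deviation of the 10 replicate means.
Mean of replicates: (3.209 + 2.998 + 3.691 + 2.908 + 2.753 + 2.726 + 3.141 + 3.017 + 3.161 + 2.739) / 10 = 30.3430 / 10 = 3.0343
Sum of squared deviations: (+0.1747)² + (−0.0363)² + (+0.6567)² + (−0.1263)² + (−0.2813)² + (−0.3083)² + (+0.1067)² + (−0.0173)² + (+0.1267)² + (−0.2953)² = 0.7682
Variance = 0.7682 / 9 = 0.0854
SE* = √0.0854

SE* = 0.292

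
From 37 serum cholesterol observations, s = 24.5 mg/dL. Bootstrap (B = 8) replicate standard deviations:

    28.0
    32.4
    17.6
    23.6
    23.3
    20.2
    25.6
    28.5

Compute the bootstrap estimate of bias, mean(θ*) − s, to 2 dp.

bias = +0.40

mean(θ*) = (28.0 + 32.4 + 17.6 + 23.6 + 23.3 + 20.2 + 25.6 + 28.5) / 8 = 24.900
bias = 24.900 − 24.5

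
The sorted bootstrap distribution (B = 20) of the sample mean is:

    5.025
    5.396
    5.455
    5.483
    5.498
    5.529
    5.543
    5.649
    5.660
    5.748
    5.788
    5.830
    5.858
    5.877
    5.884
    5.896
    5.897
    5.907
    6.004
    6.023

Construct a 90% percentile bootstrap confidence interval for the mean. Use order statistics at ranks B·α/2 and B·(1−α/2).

(5.025, 6.004)

α = 0.10; lower rank = 20 × 0.050 = 1; upper rank = 20 × 0.950 = 19.
The 1st smallest replicate is 5.025; the 19th is 6.004.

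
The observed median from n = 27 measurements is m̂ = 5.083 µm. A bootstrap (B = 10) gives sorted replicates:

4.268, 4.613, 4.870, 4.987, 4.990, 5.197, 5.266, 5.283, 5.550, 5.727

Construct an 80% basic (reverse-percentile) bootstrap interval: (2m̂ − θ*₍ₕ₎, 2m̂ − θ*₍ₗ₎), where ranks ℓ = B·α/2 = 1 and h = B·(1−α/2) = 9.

(4.616, 5.898)

Percentile endpoints at ranks 1 and 9: θ*₍1₎ = 4.268, θ*₍9₎ = 5.550.
Basic interval reflects these around m̂:
  lower = 2 × 5.083 − 5.550 = 4.616
  upper = 2 × 5.083 − 4.268 = 5.898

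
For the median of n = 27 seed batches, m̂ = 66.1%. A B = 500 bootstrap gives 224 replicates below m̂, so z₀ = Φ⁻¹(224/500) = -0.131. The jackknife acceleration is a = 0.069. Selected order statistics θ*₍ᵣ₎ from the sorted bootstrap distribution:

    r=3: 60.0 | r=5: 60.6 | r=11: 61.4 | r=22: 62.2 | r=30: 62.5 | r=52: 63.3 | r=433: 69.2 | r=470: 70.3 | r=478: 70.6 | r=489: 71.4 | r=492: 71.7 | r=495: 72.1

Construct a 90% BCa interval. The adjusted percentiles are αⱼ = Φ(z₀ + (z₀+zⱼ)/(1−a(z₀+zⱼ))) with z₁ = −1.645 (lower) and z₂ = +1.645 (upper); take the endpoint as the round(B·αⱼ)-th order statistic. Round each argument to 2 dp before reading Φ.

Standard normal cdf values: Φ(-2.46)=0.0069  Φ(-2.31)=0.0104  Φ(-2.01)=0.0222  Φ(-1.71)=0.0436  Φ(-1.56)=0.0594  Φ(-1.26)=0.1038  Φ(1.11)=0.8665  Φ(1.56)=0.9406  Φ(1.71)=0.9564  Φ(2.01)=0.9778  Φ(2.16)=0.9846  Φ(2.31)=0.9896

Lower: z₀ + z₁ = -0.131 + (-1.645) = -1.776; 1 − a(z₀+z₁) = 1 − (0.069)(-1.776) = 1.1225; argument = -0.131 + (-1.776)/1.1225 = -1.7131 → -1.71.
α₁ = Φ(-1.71) = 0.0436; rank = round(500 × 0.0436) = 22; θ*₍22₎ = 62.2.
Upper: z₀ + z₂ = 1.514; 1 − a(z₀+z₂) = 0.8955; argument = 1.5596 → 1.56; α₂ = 0.9406; rank = 470; θ*₍470₎ = 70.3.

(62.2, 70.3)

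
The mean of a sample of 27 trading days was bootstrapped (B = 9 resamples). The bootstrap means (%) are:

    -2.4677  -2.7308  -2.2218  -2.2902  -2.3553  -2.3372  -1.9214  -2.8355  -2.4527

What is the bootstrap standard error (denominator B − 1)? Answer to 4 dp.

Bootstrap SE is the standard deviation of the 9 replicate means.
Mean of replicates: ((-2.4677) + (-2.7308) + (-2.2218) + (-2.2902) + (-2.3553) + (-2.3372) + (-1.9214) + (-2.8355) + (-2.4527)) / 9 = -21.61260 / 9 = -2.40140
Sum of squared deviations: (−0.06630)² + (−0.32940)² + (+0.17960)² + (+0.11120)² + (+0.04610)² + (+0.06420)² + (+0.48000)² + (−0.43410)² + (−0.05130)² = 0.58524
Variance = 0.58524 / 8 = 0.07316
SE* = √0.07316

SE* = 0.2705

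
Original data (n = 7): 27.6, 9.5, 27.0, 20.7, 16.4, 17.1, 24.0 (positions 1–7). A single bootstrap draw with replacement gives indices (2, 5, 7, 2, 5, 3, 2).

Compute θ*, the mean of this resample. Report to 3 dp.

θ* = 16.043

Resample values: 9.5, 16.4, 24.0, 9.5, 16.4, 27.0, 9.5.
Mean = (9.5 + 16.4 + 24.0 + 9.5 + 16.4 + 27.0 + 9.5) / 7 = 112.30 / 7 = 16.043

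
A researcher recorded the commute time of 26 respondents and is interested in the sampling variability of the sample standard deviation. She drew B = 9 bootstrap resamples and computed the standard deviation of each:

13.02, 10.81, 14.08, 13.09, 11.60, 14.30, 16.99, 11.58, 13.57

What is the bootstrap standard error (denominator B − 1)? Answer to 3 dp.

Bootstrap SE is the standard deviation of the 9 replicate standard deviations.
Mean of replicates: (13.02 + 10.81 + 14.08 + 13.09 + 11.60 + 14.30 + 16.99 + 11.58 + 13.57) / 9 = 119.0400 / 9 = 13.2267
Sum of squared deviations: (−0.2067)² + (−2.4167)² + (+0.8533)² + (−0.1367)² + (−1.6267)² + (+1.0733)² + (+3.7633)² + (−1.6467)² + (+0.3433)² = 27.4200
Variance = 27.4200 / 8 = 3.4275
SE* = √3.4275

SE* = 1.851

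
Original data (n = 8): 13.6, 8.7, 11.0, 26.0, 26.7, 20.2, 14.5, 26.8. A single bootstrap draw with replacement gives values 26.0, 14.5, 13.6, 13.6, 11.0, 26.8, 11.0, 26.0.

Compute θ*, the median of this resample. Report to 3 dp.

θ* = 14.050

Sorted: 11.0, 11.0, 13.6, 13.6, 14.5, 26.0, 26.0, 26.8
Median = average of the two middle values = 14.050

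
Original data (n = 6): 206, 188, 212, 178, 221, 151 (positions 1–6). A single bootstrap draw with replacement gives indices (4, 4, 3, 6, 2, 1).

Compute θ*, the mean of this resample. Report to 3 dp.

Resample values: 178, 178, 212, 151, 188, 206.
Mean = (178 + 178 + 212 + 151 + 188 + 206) / 6 = 1113.0 / 6 = 185.500

θ* = 185.500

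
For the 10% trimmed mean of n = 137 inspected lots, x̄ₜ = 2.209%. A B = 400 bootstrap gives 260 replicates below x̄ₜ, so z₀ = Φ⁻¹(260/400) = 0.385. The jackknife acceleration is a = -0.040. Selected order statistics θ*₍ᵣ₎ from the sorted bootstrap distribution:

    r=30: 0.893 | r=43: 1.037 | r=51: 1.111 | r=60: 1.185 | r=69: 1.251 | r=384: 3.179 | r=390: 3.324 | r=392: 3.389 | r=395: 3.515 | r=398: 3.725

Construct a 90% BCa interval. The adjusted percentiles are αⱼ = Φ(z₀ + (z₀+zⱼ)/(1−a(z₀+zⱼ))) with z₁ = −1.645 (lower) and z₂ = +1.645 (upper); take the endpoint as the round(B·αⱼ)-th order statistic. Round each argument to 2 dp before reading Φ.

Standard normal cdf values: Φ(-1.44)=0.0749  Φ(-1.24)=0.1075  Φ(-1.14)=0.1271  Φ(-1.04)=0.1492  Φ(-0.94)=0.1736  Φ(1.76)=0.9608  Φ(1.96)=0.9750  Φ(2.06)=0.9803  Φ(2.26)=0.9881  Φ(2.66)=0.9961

Lower: z₀ + z₁ = 0.385 + (-1.645) = -1.260; 1 − a(z₀+z₁) = 1 − (-0.040)(-1.260) = 0.9496; argument = 0.385 + (-1.260)/0.9496 = -0.9419 → -0.94.
α₁ = Φ(-0.94) = 0.1736; rank = round(400 × 0.1736) = 69; θ*₍69₎ = 1.251.
Upper: z₀ + z₂ = 2.030; 1 − a(z₀+z₂) = 1.0812; argument = 2.2625 → 2.26; α₂ = 0.9881; rank = 395; θ*₍395₎ = 3.515.

(1.251, 3.515)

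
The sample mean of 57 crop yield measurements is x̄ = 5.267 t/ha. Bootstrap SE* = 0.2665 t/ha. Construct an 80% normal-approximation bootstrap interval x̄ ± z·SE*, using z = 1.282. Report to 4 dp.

(4.9253, 5.6087)

Margin = 1.282 × 0.2665 = 0.34165
Interval: 5.267 ± 0.34165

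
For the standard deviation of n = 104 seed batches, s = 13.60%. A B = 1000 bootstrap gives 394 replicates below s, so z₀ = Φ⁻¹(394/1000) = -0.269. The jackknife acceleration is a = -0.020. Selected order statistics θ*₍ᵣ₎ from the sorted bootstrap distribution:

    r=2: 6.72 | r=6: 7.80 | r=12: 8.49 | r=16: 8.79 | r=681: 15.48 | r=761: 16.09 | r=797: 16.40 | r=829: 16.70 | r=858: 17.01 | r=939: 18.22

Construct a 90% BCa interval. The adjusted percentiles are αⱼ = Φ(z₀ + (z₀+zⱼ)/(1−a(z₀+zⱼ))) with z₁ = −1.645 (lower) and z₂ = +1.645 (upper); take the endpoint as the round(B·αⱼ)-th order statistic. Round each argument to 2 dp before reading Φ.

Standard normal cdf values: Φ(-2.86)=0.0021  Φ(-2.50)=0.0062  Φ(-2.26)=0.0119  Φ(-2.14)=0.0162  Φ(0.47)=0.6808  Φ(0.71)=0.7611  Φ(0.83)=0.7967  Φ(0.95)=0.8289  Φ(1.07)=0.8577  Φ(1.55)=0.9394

(8.49, 17.01)

Lower: z₀ + z₁ = -0.269 + (-1.645) = -1.914; 1 − a(z₀+z₁) = 1 − (-0.020)(-1.914) = 0.9617; argument = -0.269 + (-1.914)/0.9617 = -2.2592 → -2.26.
α₁ = Φ(-2.26) = 0.0119; rank = round(1000 × 0.0119) = 12; θ*₍12₎ = 8.49.
Upper: z₀ + z₂ = 1.376; 1 − a(z₀+z₂) = 1.0275; argument = 1.0701 → 1.07; α₂ = 0.8577; rank = 858; θ*₍858₎ = 17.01.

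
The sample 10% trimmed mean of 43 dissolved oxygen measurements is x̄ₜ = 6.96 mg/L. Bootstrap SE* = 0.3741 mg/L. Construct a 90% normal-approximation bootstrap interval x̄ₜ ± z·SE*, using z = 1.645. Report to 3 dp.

(6.345, 7.575)

Margin = 1.645 × 0.3741 = 0.6154
Interval: 6.96 ± 0.6154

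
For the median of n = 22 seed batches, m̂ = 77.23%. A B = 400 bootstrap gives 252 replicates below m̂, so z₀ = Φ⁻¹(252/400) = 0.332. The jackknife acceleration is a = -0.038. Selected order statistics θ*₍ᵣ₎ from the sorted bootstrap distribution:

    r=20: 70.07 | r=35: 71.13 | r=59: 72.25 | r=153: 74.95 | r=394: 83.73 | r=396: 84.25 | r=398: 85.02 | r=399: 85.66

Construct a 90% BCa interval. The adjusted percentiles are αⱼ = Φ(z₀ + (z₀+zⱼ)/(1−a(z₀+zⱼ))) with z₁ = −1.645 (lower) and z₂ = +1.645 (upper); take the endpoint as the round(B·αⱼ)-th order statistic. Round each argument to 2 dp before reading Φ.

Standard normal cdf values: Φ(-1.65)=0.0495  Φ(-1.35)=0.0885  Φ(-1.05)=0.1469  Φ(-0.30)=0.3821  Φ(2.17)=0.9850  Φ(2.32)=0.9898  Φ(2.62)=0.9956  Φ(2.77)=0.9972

Lower: z₀ + z₁ = 0.332 + (-1.645) = -1.313; 1 − a(z₀+z₁) = 1 − (-0.038)(-1.313) = 0.9501; argument = 0.332 + (-1.313)/0.9501 = -1.0500 → -1.05.
α₁ = Φ(-1.05) = 0.1469; rank = round(400 × 0.1469) = 59; θ*₍59₎ = 72.25.
Upper: z₀ + z₂ = 1.977; 1 − a(z₀+z₂) = 1.0751; argument = 2.1709 → 2.17; α₂ = 0.9850; rank = 394; θ*₍394₎ = 83.73.

(72.25, 83.73)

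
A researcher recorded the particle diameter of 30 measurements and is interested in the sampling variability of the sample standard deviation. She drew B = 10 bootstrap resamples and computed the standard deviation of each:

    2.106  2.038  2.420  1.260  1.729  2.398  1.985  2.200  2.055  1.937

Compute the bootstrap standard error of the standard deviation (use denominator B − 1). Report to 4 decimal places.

SE* = 0.3357

Bootstrap SE is the standard deviation of the 10 replicate standard deviations.
Mean of replicates: (2.106 + 2.038 + 2.420 + 1.260 + 1.729 + 2.398 + 1.985 + 2.200 + 2.055 + 1.937) / 10 = 20.12800 / 10 = 2.01280
Sum of squared deviations: (+0.09320)² + (+0.02520)² + (+0.40720)² + (−0.75280)² + (−0.28380)² + (+0.38520)² + (−0.02780)² + (+0.18720)² + (+0.04220)² + (−0.07580)² = 1.01411
Variance = 1.01411 / 9 = 0.11268
SE* = √0.11268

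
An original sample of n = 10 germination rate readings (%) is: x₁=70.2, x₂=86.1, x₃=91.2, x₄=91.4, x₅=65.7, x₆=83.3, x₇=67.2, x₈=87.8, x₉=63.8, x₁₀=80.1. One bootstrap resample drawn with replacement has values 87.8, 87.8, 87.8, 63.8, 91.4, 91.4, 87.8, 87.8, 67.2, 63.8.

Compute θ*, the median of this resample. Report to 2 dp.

Sorted: 63.8, 63.8, 67.2, 87.8, 87.8, 87.8, 87.8, 87.8, 91.4, 91.4
Median = average of the two middle values = 87.80

θ* = 87.80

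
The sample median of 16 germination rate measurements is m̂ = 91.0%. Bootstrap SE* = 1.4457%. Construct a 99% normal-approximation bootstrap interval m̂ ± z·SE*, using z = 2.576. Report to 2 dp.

Margin = 2.576 × 1.4457 = 3.724
Interval: 91.0 ± 3.724

(87.28, 94.72)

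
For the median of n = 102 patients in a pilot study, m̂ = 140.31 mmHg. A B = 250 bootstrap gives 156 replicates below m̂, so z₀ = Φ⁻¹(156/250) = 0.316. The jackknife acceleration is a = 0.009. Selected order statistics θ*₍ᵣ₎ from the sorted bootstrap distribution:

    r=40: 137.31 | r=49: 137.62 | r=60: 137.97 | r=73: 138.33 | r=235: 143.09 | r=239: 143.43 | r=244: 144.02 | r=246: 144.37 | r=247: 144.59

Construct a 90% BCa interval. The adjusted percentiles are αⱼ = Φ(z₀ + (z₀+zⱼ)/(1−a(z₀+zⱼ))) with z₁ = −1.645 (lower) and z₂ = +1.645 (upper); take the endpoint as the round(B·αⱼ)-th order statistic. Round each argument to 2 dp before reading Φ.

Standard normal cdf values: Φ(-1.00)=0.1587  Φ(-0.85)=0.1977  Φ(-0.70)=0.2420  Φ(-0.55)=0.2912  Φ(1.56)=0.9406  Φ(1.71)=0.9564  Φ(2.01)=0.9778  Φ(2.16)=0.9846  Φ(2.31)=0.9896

(137.31, 144.59)

Lower: z₀ + z₁ = 0.316 + (-1.645) = -1.329; 1 − a(z₀+z₁) = 1 − (0.009)(-1.329) = 1.0120; argument = 0.316 + (-1.329)/1.0120 = -0.9973 → -1.00.
α₁ = Φ(-1.00) = 0.1587; rank = round(250 × 0.1587) = 40; θ*₍40₎ = 137.31.
Upper: z₀ + z₂ = 1.961; 1 − a(z₀+z₂) = 0.9824; argument = 2.3122 → 2.31; α₂ = 0.9896; rank = 247; θ*₍247₎ = 144.59.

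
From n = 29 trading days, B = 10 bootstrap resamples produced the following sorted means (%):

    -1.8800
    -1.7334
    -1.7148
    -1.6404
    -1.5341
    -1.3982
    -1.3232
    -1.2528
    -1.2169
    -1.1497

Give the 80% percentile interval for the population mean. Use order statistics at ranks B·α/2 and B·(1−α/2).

α = 0.20; lower rank = 10 × 0.100 = 1; upper rank = 10 × 0.900 = 9.
The 1st smallest replicate is -1.8800; the 9th is -1.2169.

(-1.8800, -1.2169)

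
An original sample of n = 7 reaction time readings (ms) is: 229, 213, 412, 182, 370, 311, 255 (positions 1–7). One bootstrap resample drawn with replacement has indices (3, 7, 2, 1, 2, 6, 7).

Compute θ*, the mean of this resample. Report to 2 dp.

θ* = 269.71

Resample values: 412, 255, 213, 229, 213, 311, 255.
Mean = (412 + 255 + 213 + 229 + 213 + 311 + 255) / 7 = 1888.0 / 7 = 269.71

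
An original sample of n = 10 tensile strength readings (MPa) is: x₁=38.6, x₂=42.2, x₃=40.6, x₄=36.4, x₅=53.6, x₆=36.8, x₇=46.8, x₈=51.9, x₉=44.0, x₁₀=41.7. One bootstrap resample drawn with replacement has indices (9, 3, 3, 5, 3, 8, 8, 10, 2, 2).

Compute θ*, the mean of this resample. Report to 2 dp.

θ* = 44.93

Resample values: 44.0, 40.6, 40.6, 53.6, 40.6, 51.9, 51.9, 41.7, 42.2, 42.2.
Mean = (44.0 + 40.6 + 40.6 + 53.6 + 40.6 + 51.9 + 51.9 + 41.7 + 42.2 + 42.2) / 10 = 449.30 / 10 = 44.93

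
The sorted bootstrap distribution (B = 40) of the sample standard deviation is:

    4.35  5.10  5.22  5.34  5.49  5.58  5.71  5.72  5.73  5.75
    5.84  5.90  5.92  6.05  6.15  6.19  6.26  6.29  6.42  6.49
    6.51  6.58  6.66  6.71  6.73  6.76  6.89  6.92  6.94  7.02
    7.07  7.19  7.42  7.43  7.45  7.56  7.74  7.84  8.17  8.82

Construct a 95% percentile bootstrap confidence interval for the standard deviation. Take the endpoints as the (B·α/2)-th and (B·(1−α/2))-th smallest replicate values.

α = 0.05; lower rank = 40 × 0.025 = 1; upper rank = 40 × 0.975 = 39.
The 1st smallest replicate is 4.35; the 39th is 8.17.

(4.35, 8.17)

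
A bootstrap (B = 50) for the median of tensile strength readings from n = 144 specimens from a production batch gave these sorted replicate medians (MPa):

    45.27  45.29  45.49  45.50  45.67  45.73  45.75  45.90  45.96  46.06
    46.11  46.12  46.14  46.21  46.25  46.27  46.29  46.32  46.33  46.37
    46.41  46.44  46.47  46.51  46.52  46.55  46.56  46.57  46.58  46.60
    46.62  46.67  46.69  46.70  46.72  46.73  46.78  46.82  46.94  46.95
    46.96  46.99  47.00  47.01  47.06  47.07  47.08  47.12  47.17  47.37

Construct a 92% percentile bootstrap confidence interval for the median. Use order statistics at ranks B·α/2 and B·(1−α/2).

α = 0.08; lower rank = 50 × 0.040 = 2; upper rank = 50 × 0.960 = 48.
The 2nd smallest replicate is 45.29; the 48th is 47.12.

(45.29, 47.12)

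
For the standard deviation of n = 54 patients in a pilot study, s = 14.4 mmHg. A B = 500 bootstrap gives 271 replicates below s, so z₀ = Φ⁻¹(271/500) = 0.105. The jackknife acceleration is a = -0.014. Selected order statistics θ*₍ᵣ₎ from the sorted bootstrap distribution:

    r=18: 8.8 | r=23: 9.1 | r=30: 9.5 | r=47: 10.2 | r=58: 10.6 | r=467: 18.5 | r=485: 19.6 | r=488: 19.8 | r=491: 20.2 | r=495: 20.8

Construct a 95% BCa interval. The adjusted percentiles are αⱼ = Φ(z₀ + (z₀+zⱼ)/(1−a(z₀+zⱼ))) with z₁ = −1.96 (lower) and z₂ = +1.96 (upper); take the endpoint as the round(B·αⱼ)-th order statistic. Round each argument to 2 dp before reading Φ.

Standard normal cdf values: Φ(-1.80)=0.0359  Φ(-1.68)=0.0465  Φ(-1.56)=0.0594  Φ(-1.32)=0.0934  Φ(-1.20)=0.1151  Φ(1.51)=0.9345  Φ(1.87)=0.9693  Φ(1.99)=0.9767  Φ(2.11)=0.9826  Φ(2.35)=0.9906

Lower: z₀ + z₁ = 0.105 + (-1.960) = -1.855; 1 − a(z₀+z₁) = 1 − (-0.014)(-1.855) = 0.9740; argument = 0.105 + (-1.855)/0.9740 = -1.7995 → -1.80.
α₁ = Φ(-1.80) = 0.0359; rank = round(500 × 0.0359) = 18; θ*₍18₎ = 8.8.
Upper: z₀ + z₂ = 2.065; 1 − a(z₀+z₂) = 1.0289; argument = 2.1120 → 2.11; α₂ = 0.9826; rank = 491; θ*₍491₎ = 20.2.

(8.8, 20.2)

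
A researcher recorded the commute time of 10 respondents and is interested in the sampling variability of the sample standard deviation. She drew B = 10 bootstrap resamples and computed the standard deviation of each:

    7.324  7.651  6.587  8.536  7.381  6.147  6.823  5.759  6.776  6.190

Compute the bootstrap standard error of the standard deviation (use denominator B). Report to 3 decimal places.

SE* = 0.784

Bootstrap SE is the standard deviation of the 10 replicate standard deviations.
Mean of replicates: (7.324 + 7.651 + 6.587 + 8.536 + 7.381 + 6.147 + 6.823 + 5.759 + 6.776 + 6.190) / 10 = 69.1740 / 10 = 6.9174
Sum of squared deviations: (+0.4066)² + (+0.7336)² + (−0.3304)² + (+1.6186)² + (+0.4636)² + (−0.7704)² + (−0.0944)² + (−1.1584)² + (−0.1414)² + (−0.7274)² = 6.1409
Variance = 6.1409 / 10 = 0.6141
SE* = √0.6141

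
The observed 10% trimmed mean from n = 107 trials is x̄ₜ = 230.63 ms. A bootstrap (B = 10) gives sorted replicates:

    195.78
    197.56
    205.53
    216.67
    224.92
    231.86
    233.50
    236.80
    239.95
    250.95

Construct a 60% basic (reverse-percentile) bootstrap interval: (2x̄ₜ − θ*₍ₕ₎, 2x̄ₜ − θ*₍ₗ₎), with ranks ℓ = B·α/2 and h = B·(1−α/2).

(224.46, 263.70)

Percentile endpoints at ranks 2 and 8: θ*₍2₎ = 197.56, θ*₍8₎ = 236.80.
Basic interval reflects these around x̄ₜ:
  lower = 2 × 230.63 − 236.80 = 224.46
  upper = 2 × 230.63 − 197.56 = 263.70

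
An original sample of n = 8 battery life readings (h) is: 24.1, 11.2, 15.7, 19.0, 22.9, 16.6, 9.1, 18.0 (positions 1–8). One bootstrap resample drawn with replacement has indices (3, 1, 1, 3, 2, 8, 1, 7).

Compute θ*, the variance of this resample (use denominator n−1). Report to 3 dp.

θ* = 35.309

Resample values: 15.7, 24.1, 24.1, 15.7, 11.2, 18.0, 24.1, 9.1.
Mean = 17.7500; sum of squared deviations = 247.1600
s² = 247.1600 / 7 = 35.3086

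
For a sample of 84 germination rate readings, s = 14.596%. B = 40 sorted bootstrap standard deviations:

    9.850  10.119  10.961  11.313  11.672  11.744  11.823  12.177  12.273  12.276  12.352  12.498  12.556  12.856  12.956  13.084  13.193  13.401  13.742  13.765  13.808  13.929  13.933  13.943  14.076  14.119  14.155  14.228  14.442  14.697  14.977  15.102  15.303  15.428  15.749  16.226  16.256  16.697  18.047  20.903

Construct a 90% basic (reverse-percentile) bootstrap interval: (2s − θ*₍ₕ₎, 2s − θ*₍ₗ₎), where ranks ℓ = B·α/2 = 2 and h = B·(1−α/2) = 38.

(12.495, 19.073)

Percentile endpoints at ranks 2 and 38: θ*₍2₎ = 10.119, θ*₍38₎ = 16.697.
Basic interval reflects these around s:
  lower = 2 × 14.596 − 16.697 = 12.495
  upper = 2 × 14.596 − 10.119 = 19.073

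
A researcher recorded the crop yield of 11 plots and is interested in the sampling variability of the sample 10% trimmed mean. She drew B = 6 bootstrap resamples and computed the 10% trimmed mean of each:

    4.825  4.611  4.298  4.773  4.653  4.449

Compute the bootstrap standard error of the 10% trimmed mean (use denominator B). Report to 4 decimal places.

Bootstrap SE is the standard deviation of the 6 replicate 10% trimmed means.
Mean of replicates: (4.825 + 4.611 + 4.298 + 4.773 + 4.653 + 4.449) / 6 = 27.60900 / 6 = 4.60150
Sum of squared deviations: (+0.22350)² + (+0.00950)² + (−0.30350)² + (+0.17150)² + (+0.05150)² + (−0.15250)² = 0.19748
Variance = 0.19748 / 6 = 0.03291
SE* = √0.03291

SE* = 0.1814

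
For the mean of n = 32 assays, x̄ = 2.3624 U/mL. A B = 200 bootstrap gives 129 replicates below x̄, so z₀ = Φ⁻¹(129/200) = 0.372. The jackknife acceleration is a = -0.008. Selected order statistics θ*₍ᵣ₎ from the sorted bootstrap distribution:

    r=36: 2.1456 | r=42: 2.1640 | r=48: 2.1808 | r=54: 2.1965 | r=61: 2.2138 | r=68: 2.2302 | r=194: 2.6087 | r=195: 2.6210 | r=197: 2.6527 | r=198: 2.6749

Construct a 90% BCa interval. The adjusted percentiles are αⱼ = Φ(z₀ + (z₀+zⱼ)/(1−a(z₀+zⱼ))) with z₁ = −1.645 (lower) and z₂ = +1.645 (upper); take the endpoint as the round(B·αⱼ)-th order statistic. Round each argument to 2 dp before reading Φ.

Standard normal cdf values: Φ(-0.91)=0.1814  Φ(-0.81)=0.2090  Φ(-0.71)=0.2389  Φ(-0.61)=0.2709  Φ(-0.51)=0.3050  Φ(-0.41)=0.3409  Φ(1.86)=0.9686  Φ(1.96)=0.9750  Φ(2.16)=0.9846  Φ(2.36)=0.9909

Lower: z₀ + z₁ = 0.372 + (-1.645) = -1.273; 1 − a(z₀+z₁) = 1 − (-0.008)(-1.273) = 0.9898; argument = 0.372 + (-1.273)/0.9898 = -0.9141 → -0.91.
α₁ = Φ(-0.91) = 0.1814; rank = round(200 × 0.1814) = 36; θ*₍36₎ = 2.1456.
Upper: z₀ + z₂ = 2.017; 1 − a(z₀+z₂) = 1.0161; argument = 2.3570 → 2.36; α₂ = 0.9909; rank = 198; θ*₍198₎ = 2.6749.

(2.1456, 2.6749)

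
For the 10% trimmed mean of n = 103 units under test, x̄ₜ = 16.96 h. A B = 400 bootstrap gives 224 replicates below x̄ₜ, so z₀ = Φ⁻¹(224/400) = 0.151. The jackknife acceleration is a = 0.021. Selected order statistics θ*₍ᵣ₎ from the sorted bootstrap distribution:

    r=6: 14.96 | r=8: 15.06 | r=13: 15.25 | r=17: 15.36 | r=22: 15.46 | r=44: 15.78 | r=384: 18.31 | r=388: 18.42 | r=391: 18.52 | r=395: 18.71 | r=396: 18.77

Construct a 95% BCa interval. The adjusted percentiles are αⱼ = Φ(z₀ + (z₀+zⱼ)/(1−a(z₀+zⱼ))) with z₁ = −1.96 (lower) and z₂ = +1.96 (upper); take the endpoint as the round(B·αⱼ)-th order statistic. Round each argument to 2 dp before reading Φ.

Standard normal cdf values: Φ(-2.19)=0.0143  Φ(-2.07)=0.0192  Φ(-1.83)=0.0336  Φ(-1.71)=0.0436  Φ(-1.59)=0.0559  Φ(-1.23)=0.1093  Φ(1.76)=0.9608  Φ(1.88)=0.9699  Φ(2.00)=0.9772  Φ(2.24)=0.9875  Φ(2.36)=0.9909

Lower: z₀ + z₁ = 0.151 + (-1.960) = -1.809; 1 − a(z₀+z₁) = 1 − (0.021)(-1.809) = 1.0380; argument = 0.151 + (-1.809)/1.0380 = -1.5918 → -1.59.
α₁ = Φ(-1.59) = 0.0559; rank = round(400 × 0.0559) = 22; θ*₍22₎ = 15.46.
Upper: z₀ + z₂ = 2.111; 1 − a(z₀+z₂) = 0.9557; argument = 2.3599 → 2.36; α₂ = 0.9909; rank = 396; θ*₍396₎ = 18.77.

(15.46, 18.77)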